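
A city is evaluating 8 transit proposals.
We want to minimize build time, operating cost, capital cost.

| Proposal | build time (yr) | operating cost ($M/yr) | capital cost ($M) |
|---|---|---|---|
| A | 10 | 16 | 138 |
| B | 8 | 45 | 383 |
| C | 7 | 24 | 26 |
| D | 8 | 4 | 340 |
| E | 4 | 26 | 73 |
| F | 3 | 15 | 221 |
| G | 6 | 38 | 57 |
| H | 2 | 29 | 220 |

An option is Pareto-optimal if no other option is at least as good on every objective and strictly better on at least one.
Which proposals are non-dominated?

A, C, D, E, F, G, H

A: not dominated.
B: dominated by C (build time 7≤8, operating cost 24≤45, capital cost 26≤383).
C: not dominated (best capital cost).
D: not dominated (best operating cost).
E: not dominated.
F: not dominated.
G: not dominated.
H: not dominated (best build time).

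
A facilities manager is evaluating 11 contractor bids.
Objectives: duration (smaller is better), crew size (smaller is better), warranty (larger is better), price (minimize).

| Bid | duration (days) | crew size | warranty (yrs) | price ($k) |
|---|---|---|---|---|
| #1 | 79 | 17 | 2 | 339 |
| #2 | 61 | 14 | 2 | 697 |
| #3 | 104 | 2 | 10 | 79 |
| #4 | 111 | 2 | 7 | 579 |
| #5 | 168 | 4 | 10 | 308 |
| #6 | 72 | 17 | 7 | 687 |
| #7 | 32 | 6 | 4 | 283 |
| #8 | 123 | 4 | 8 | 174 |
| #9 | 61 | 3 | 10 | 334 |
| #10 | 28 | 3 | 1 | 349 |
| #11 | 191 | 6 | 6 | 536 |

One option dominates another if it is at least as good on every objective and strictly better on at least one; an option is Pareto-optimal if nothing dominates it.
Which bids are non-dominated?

#3, #7, #9, #10

#1: dominated by #7 (duration 32≤79, crew size 6≤17, warranty 4≥2, price 283≤339).
#2: dominated by #7 (duration 32≤61, crew size 6≤14, warranty 4≥2, price 283≤697).
#3: not dominated (best price).
#4: dominated by #3 (duration 104≤111, crew size 2≤2, warranty 10≥7, price 79≤579).
#5: dominated by #3 (duration 104≤168, crew size 2≤4, warranty 10≥10, price 79≤308).
#6: dominated by #9 (duration 61≤72, crew size 3≤17, warranty 10≥7, price 334≤687).
#7: not dominated.
#8: dominated by #3 (duration 104≤123, crew size 2≤4, warranty 10≥8, price 79≤174).
#9: not dominated.
#10: not dominated (best duration).
#11: dominated by #3 (duration 104≤191, crew size 2≤6, warranty 10≥6, price 79≤536).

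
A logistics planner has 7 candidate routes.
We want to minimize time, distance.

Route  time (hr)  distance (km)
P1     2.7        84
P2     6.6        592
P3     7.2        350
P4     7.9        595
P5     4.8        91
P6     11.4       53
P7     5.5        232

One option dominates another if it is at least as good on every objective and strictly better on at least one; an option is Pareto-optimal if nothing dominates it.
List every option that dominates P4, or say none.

P1: time 2.7≤7.9, distance 84≤595 — dominates P4.
P2: time 6.6≤7.9, distance 592≤595 — dominates P4.
P3: time 7.2≤7.9, distance 350≤595 — dominates P4.
P5: time 4.8≤7.9, distance 91≤595 — dominates P4.
P7: time 5.5≤7.9, distance 232≤595 — dominates P4.
Others (P6) are each worse than P4 on at least one objective.

P1, P2, P3, P5, P7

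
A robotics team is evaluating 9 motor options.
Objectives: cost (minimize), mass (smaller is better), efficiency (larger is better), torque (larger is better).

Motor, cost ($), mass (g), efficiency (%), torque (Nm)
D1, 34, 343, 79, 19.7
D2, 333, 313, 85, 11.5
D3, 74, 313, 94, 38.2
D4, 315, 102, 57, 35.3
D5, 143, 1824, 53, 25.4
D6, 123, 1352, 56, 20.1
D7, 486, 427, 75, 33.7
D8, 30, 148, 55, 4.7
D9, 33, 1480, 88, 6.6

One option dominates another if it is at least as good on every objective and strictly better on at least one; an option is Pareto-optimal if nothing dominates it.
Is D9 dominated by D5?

No

D5 vs D9: D5 is worse on cost (143 vs 33), so it does not dominate D9.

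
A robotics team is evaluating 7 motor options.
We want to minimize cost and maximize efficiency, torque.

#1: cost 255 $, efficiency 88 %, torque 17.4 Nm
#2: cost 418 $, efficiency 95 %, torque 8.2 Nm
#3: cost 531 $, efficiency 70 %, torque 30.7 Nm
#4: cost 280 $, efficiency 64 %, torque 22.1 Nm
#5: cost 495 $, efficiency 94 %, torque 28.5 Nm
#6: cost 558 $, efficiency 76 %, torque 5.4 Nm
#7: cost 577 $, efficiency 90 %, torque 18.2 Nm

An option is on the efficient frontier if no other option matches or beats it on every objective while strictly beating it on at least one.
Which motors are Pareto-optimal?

#1: not dominated (best cost).
#2: not dominated (best efficiency).
#3: not dominated (best torque).
#4: not dominated.
#5: not dominated.
#6: dominated by #1 (cost 255≤558, efficiency 88≥76, torque 17.4≥5.4).
#7: dominated by #5 (cost 495≤577, efficiency 94≥90, torque 28.5≥18.2).

#1, #2, #3, #4, #5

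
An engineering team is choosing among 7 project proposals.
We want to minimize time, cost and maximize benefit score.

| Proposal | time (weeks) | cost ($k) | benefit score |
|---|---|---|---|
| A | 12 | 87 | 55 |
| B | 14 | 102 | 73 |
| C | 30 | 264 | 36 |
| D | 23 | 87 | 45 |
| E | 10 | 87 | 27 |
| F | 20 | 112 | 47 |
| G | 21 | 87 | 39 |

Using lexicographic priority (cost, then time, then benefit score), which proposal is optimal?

E

First minimize cost: best is 87, kept {A, D, E, G}.
Then minimize time: best is 10, kept {E}.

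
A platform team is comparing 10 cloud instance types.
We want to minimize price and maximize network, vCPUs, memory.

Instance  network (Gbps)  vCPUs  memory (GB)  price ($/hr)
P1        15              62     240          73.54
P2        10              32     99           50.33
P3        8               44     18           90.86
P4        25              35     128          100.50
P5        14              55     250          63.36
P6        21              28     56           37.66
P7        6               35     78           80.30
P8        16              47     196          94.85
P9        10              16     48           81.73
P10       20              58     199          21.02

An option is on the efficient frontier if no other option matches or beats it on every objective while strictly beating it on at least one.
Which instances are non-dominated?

P1, P4, P5, P6, P10

P1: not dominated (best vCPUs).
P2: dominated by P10 (network 20≥10, vCPUs 58≥32, memory 199≥99, price 21.02≤50.33).
P3: dominated by P1 (network 15≥8, vCPUs 62≥44, memory 240≥18, price 73.54≤90.86).
P4: not dominated (best network).
P5: not dominated (best memory).
P6: not dominated.
P7: dominated by P1 (network 15≥6, vCPUs 62≥35, memory 240≥78, price 73.54≤80.30).
P8: dominated by P10 (network 20≥16, vCPUs 58≥47, memory 199≥196, price 21.02≤94.85).
P9: dominated by P1 (network 15≥10, vCPUs 62≥16, memory 240≥48, price 73.54≤81.73).
P10: not dominated (best price).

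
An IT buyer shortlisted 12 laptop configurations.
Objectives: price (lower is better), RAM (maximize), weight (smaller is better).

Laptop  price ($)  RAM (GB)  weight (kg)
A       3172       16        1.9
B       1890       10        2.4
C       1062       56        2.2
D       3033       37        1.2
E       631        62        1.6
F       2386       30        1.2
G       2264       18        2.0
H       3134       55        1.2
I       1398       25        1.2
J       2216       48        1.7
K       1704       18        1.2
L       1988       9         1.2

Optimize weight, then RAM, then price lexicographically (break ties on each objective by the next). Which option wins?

H

First minimize weight: best is 1.2, kept {D, F, H, I, K, L}.
Then maximize RAM: best is 55, kept {H}.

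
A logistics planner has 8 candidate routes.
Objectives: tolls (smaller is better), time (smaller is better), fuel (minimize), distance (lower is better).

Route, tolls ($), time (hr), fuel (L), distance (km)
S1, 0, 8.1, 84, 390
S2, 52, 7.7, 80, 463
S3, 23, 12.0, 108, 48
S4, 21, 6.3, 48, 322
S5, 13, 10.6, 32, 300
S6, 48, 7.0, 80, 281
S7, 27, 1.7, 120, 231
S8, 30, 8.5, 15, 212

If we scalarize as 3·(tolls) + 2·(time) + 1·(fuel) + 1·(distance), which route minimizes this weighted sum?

S1: 3·0 + 2·8.1 + 1·84 + 1·390 = 490.2
S2: 3·52 + 2·7.7 + 1·80 + 1·463 = 714.4
S3: 3·23 + 2·12.0 + 1·108 + 1·48 = 249.0
S4: 3·21 + 2·6.3 + 1·48 + 1·322 = 445.6
S5: 3·13 + 2·10.6 + 1·32 + 1·300 = 392.2
S6: 3·48 + 2·7.0 + 1·80 + 1·281 = 519.0
S7: 3·27 + 2·1.7 + 1·120 + 1·231 = 435.4
S8: 3·30 + 2·8.5 + 1·15 + 1·212 = 334.0
Lowest: S3 at 249.0.

S3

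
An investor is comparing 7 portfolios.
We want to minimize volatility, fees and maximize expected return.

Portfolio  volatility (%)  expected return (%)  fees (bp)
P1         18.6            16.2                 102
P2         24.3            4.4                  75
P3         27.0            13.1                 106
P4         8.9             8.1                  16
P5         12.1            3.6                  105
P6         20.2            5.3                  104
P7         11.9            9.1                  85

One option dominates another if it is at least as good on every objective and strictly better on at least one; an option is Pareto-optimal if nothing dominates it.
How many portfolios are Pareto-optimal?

3

P1: not dominated (best expected return).
P2: dominated by P4 (volatility 8.9≤24.3, expected return 8.1≥4.4, fees 16≤75).
P3: dominated by P1 (volatility 18.6≤27.0, expected return 16.2≥13.1, fees 102≤106).
P4: not dominated (best volatility).
P5: dominated by P4 (volatility 8.9≤12.1, expected return 8.1≥3.6, fees 16≤105).
P6: dominated by P1 (volatility 18.6≤20.2, expected return 16.2≥5.3, fees 102≤104).
P7: not dominated.
Pareto-optimal: P1, P4, P7 → 3.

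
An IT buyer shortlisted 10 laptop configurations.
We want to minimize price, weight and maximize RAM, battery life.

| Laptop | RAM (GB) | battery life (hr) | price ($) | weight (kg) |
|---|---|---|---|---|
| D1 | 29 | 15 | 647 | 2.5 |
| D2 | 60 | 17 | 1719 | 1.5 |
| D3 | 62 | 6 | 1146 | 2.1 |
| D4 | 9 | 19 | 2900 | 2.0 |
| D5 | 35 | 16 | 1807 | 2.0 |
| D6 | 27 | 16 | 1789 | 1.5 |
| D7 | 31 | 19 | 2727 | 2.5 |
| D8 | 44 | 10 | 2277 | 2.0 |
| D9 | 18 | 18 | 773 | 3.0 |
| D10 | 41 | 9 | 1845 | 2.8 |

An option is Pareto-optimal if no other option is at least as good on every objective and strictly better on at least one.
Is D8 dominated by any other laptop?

Yes

D2 vs D8: RAM 60≥44, battery life 17≥10, price 1719≤2277, weight 1.5≤2.0 — D2 is at least as good on every objective and strictly better on at least one, so D2 dominates D8.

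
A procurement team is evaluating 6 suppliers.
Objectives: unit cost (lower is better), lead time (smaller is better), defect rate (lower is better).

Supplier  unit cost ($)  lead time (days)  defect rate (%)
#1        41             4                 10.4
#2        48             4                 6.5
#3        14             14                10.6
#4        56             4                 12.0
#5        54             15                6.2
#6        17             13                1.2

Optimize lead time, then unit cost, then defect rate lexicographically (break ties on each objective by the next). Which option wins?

#1

First minimize lead time: best is 4, kept {#1, #2, #4}.
Then minimize unit cost: best is 41, kept {#1}.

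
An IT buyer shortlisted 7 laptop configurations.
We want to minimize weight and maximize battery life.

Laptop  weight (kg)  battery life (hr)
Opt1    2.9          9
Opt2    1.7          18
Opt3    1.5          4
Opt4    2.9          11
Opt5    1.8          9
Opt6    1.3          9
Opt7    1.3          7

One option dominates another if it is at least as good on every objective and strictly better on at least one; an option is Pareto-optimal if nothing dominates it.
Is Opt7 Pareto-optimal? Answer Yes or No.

Opt6 vs Opt7: weight 1.3≤1.3, battery life 9≥7 — Opt6 is at least as good on every objective and strictly better on at least one, so Opt6 dominates Opt7.

No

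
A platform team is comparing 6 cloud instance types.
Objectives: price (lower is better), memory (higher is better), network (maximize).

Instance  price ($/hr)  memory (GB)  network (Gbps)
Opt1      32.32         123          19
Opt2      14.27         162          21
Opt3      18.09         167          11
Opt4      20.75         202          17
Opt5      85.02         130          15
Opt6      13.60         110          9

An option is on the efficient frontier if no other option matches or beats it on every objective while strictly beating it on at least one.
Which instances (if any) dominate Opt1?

Opt2

Opt2: price 14.27≤32.32, memory 162≥123, network 21≥19 — dominates Opt1.
Others (Opt3, Opt4, Opt5, Opt6) are each worse than Opt1 on at least one objective.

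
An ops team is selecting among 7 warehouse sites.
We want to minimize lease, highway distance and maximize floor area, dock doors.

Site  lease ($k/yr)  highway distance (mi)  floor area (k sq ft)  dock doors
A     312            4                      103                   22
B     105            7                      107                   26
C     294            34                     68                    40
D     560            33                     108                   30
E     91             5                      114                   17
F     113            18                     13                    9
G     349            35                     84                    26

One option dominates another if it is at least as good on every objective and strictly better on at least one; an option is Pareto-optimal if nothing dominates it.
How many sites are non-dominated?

5

A: not dominated (best highway distance).
B: not dominated.
C: not dominated (best dock doors).
D: not dominated.
E: not dominated (best lease).
F: dominated by B (lease 105≤113, highway distance 7≤18, floor area 107≥13, dock doors 26≥9).
G: dominated by B (lease 105≤349, highway distance 7≤35, floor area 107≥84, dock doors 26≥26).
Pareto-optimal: A, B, C, D, E → 5.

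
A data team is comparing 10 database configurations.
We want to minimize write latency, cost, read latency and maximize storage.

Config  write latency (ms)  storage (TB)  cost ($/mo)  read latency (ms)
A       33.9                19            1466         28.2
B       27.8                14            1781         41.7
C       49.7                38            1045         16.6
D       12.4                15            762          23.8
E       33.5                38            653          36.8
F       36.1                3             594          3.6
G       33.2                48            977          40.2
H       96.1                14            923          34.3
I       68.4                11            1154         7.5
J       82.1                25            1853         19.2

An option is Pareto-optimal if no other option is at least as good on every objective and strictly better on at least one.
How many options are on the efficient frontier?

7

A: not dominated.
B: dominated by D (write latency 12.4≤27.8, storage 15≥14, cost 762≤1781, read latency 23.8≤41.7).
C: not dominated.
D: not dominated (best write latency).
E: not dominated.
F: not dominated (best cost).
G: not dominated (best storage).
H: dominated by D (write latency 12.4≤96.1, storage 15≥14, cost 762≤923, read latency 23.8≤34.3).
I: not dominated.
J: dominated by C (write latency 49.7≤82.1, storage 38≥25, cost 1045≤1853, read latency 16.6≤19.2).
Pareto-optimal: A, C, D, E, F, G, I → 7.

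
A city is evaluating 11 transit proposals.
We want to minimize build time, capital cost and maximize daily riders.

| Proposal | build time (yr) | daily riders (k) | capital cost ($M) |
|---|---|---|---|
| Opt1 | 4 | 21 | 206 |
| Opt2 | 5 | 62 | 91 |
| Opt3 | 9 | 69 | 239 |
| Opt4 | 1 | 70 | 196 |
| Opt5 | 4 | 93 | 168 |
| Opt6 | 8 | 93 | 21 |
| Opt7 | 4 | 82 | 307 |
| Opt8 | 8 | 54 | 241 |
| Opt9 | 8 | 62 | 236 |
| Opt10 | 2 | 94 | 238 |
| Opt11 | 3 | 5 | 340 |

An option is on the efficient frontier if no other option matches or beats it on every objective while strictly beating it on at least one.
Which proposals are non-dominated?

Opt2, Opt4, Opt5, Opt6, Opt10

Opt1: dominated by Opt4 (build time 1≤4, daily riders 70≥21, capital cost 196≤206).
Opt2: not dominated.
Opt3: dominated by Opt4 (build time 1≤9, daily riders 70≥69, capital cost 196≤239).
Opt4: not dominated (best build time).
Opt5: not dominated.
Opt6: not dominated (best capital cost).
Opt7: dominated by Opt5 (build time 4≤4, daily riders 93≥82, capital cost 168≤307).
Opt8: dominated by Opt2 (build time 5≤8, daily riders 62≥54, capital cost 91≤241).
Opt9: dominated by Opt2 (build time 5≤8, daily riders 62≥62, capital cost 91≤236).
Opt10: not dominated (best daily riders).
Opt11: dominated by Opt4 (build time 1≤3, daily riders 70≥5, capital cost 196≤340).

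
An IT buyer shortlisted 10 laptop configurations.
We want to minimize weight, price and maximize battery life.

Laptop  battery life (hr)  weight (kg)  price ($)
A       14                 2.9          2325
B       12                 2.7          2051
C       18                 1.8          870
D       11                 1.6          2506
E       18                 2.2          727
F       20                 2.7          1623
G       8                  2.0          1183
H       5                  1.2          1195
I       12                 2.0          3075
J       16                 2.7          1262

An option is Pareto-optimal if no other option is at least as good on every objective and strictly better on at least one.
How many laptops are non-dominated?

5

A: dominated by C (battery life 18≥14, weight 1.8≤2.9, price 870≤2325).
B: dominated by C (battery life 18≥12, weight 1.8≤2.7, price 870≤2051).
C: not dominated.
D: not dominated.
E: not dominated (best price).
F: not dominated (best battery life).
G: dominated by C (battery life 18≥8, weight 1.8≤2.0, price 870≤1183).
H: not dominated (best weight).
I: dominated by C (battery life 18≥12, weight 1.8≤2.0, price 870≤3075).
J: dominated by C (battery life 18≥16, weight 1.8≤2.7, price 870≤1262).
Pareto-optimal: C, D, E, F, H → 5.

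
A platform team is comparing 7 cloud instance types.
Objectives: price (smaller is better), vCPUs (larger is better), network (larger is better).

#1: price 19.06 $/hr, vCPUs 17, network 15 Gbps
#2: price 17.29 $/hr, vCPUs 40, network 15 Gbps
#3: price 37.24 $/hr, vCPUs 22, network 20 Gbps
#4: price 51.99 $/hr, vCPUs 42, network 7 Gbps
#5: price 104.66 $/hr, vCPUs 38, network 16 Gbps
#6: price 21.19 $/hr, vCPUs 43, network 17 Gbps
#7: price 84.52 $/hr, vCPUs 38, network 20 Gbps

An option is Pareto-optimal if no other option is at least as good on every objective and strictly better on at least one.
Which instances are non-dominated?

#2, #3, #6, #7

#1: dominated by #2 (price 17.29≤19.06, vCPUs 40≥17, network 15≥15).
#2: not dominated (best price).
#3: not dominated.
#4: dominated by #6 (price 21.19≤51.99, vCPUs 43≥42, network 17≥7).
#5: dominated by #6 (price 21.19≤104.66, vCPUs 43≥38, network 17≥16).
#6: not dominated (best vCPUs).
#7: not dominated.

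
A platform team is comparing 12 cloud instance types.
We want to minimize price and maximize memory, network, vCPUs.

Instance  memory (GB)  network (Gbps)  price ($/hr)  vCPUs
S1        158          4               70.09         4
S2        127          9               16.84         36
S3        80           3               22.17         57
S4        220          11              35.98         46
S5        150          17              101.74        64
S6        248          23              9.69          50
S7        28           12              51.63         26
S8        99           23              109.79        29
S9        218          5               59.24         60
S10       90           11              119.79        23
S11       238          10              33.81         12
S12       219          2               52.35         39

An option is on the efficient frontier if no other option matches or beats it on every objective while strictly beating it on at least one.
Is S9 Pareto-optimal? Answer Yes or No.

Yes

S1: worse on memory (158 vs 218).
S2: worse on memory (127 vs 218).
S3: worse on memory (80 vs 218).
S4: worse on vCPUs (46 vs 60).
S5: worse on memory (150 vs 218).
S6: worse on vCPUs (50 vs 60).
S7: worse on memory (28 vs 218).
S8: worse on memory (99 vs 218).
S10: worse on memory (90 vs 218).
S11: worse on vCPUs (12 vs 60).
S12: worse on network (2 vs 5).
No option is at least as good as S9 on every objective and strictly better on one.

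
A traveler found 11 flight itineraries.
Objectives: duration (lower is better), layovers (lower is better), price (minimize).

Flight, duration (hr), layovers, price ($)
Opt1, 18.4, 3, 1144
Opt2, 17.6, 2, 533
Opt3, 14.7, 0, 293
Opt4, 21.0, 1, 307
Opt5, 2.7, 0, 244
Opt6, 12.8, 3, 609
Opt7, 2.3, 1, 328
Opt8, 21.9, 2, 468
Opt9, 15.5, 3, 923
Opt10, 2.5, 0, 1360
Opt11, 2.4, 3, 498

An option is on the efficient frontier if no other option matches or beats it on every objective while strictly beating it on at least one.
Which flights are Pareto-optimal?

Opt1: dominated by Opt2 (duration 17.6≤18.4, layovers 2≤3, price 533≤1144).
Opt2: dominated by Opt3 (duration 14.7≤17.6, layovers 0≤2, price 293≤533).
Opt3: dominated by Opt5 (duration 2.7≤14.7, layovers 0≤0, price 244≤293).
Opt4: dominated by Opt3 (duration 14.7≤21.0, layovers 0≤1, price 293≤307).
Opt5: not dominated (best price).
Opt6: dominated by Opt5 (duration 2.7≤12.8, layovers 0≤3, price 244≤609).
Opt7: not dominated (best duration).
Opt8: dominated by Opt3 (duration 14.7≤21.9, layovers 0≤2, price 293≤468).
Opt9: dominated by Opt3 (duration 14.7≤15.5, layovers 0≤3, price 293≤923).
Opt10: not dominated.
Opt11: dominated by Opt7 (duration 2.3≤2.4, layovers 1≤3, price 328≤498).

Opt5, Opt7, Opt10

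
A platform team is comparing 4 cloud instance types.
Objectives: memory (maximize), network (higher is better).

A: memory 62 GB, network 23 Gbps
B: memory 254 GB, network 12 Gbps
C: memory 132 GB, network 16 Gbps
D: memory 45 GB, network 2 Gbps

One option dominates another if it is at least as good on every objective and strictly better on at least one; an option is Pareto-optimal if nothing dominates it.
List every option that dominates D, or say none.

A: memory 62≥45, network 23≥2 — dominates D.
B: memory 254≥45, network 12≥2 — dominates D.
C: memory 132≥45, network 16≥2 — dominates D.

A, B, C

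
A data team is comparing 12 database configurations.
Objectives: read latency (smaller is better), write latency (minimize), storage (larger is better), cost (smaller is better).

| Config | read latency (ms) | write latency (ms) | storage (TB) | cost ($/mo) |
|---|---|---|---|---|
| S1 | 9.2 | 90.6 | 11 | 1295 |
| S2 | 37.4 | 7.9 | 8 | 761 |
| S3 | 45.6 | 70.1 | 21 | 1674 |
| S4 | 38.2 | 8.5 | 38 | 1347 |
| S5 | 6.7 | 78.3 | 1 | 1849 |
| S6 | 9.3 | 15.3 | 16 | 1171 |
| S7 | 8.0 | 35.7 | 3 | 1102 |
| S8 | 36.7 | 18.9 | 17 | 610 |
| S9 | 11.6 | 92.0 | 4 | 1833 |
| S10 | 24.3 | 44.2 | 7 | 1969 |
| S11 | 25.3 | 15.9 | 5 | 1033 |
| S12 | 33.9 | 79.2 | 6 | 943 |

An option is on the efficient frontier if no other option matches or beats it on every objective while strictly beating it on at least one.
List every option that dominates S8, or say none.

S1: worse on write latency (90.6 vs 18.9).
S2: worse on read latency (37.4 vs 36.7).
S3: worse on read latency (45.6 vs 36.7).
S4: worse on read latency (38.2 vs 36.7).
S5: worse on write latency (78.3 vs 18.9).
S6: worse on storage (16 vs 17).
S7: worse on write latency (35.7 vs 18.9).
S9: worse on write latency (92.0 vs 18.9).
S10: worse on write latency (44.2 vs 18.9).
S11: worse on storage (5 vs 17).
S12: worse on write latency (79.2 vs 18.9).
No option dominates S8.

none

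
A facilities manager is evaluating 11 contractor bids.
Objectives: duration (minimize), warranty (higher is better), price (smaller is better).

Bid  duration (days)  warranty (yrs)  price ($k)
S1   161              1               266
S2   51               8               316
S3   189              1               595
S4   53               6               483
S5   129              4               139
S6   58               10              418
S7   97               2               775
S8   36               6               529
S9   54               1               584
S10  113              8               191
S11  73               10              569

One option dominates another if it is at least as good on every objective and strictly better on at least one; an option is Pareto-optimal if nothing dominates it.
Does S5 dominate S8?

No

S5 vs S8: S5 is worse on duration (129 vs 36), so it does not dominate S8.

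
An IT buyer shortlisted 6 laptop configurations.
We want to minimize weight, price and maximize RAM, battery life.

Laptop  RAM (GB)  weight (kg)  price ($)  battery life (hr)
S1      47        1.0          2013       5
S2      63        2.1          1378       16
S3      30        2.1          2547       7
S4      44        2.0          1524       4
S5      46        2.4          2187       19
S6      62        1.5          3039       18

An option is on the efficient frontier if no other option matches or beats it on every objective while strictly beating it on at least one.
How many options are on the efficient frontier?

5

S1: not dominated (best weight).
S2: not dominated (best RAM).
S3: dominated by S2 (RAM 63≥30, weight 2.1≤2.1, price 1378≤2547, battery life 16≥7).
S4: not dominated.
S5: not dominated (best battery life).
S6: not dominated.
Pareto-optimal: S1, S2, S4, S5, S6 → 5.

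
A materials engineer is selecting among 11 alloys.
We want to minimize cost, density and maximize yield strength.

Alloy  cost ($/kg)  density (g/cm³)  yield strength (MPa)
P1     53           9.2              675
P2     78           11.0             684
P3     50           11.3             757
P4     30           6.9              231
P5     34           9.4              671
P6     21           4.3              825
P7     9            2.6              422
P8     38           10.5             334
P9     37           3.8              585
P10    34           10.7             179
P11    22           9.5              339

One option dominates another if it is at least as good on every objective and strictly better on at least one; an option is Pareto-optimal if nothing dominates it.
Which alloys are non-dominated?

P1: dominated by P6 (cost 21≤53, density 4.3≤9.2, yield strength 825≥675).
P2: dominated by P6 (cost 21≤78, density 4.3≤11.0, yield strength 825≥684).
P3: dominated by P6 (cost 21≤50, density 4.3≤11.3, yield strength 825≥757).
P4: dominated by P6 (cost 21≤30, density 4.3≤6.9, yield strength 825≥231).
P5: dominated by P6 (cost 21≤34, density 4.3≤9.4, yield strength 825≥671).
P6: not dominated (best yield strength).
P7: not dominated (best cost).
P8: dominated by P5 (cost 34≤38, density 9.4≤10.5, yield strength 671≥334).
P9: not dominated.
P10: dominated by P4 (cost 30≤34, density 6.9≤10.7, yield strength 231≥179).
P11: dominated by P6 (cost 21≤22, density 4.3≤9.5, yield strength 825≥339).

P6, P7, P9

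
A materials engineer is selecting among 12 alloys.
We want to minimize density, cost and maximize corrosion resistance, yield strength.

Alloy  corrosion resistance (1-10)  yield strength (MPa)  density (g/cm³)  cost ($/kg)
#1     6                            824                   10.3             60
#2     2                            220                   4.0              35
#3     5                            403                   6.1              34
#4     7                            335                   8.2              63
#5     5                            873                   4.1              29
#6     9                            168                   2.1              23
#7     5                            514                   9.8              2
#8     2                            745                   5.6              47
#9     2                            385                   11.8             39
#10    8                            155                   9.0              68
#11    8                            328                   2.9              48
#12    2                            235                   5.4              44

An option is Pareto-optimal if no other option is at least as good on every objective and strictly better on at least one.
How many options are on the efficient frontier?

#1: not dominated.
#2: not dominated.
#3: dominated by #5 (corrosion resistance 5≥5, yield strength 873≥403, density 4.1≤6.1, cost 29≤34).
#4: not dominated.
#5: not dominated (best yield strength).
#6: not dominated (best corrosion resistance).
#7: not dominated (best cost).
#8: dominated by #5 (corrosion resistance 5≥2, yield strength 873≥745, density 4.1≤5.6, cost 29≤47).
#9: dominated by #3 (corrosion resistance 5≥2, yield strength 403≥385, density 6.1≤11.8, cost 34≤39).
#10: dominated by #6 (corrosion resistance 9≥8, yield strength 168≥155, density 2.1≤9.0, cost 23≤68).
#11: not dominated.
#12: dominated by #5 (corrosion resistance 5≥2, yield strength 873≥235, density 4.1≤5.4, cost 29≤44).
Pareto-optimal: #1, #2, #4, #5, #6, #7, #11 → 7.

7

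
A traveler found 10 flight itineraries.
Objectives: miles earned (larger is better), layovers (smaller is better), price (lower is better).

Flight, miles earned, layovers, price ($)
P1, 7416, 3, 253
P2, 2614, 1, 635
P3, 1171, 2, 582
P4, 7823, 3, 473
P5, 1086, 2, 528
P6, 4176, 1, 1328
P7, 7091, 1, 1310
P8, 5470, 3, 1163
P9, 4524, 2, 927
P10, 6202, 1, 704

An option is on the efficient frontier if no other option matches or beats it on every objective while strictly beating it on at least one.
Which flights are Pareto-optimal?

P1: not dominated (best price).
P2: not dominated.
P3: not dominated.
P4: not dominated (best miles earned).
P5: not dominated.
P6: dominated by P7 (miles earned 7091≥4176, layovers 1≤1, price 1310≤1328).
P7: not dominated.
P8: dominated by P1 (miles earned 7416≥5470, layovers 3≤3, price 253≤1163).
P9: dominated by P10 (miles earned 6202≥4524, layovers 1≤2, price 704≤927).
P10: not dominated.

P1, P2, P3, P4, P5, P7, P10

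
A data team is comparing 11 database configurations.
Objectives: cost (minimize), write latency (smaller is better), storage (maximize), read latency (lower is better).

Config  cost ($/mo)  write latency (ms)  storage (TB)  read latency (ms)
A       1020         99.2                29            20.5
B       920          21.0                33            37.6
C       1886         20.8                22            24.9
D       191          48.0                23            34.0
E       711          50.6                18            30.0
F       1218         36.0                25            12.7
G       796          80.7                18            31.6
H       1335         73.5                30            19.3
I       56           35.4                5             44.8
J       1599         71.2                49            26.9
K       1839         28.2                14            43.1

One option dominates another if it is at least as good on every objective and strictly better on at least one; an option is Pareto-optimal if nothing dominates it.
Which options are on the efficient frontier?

A, B, C, D, E, F, H, I, J

A: not dominated.
B: not dominated.
C: not dominated (best write latency).
D: not dominated.
E: not dominated.
F: not dominated (best read latency).
G: dominated by E (cost 711≤796, write latency 50.6≤80.7, storage 18≥18, read latency 30.0≤31.6).
H: not dominated.
I: not dominated (best cost).
J: not dominated (best storage).
K: dominated by B (cost 920≤1839, write latency 21.0≤28.2, storage 33≥14, read latency 37.6≤43.1).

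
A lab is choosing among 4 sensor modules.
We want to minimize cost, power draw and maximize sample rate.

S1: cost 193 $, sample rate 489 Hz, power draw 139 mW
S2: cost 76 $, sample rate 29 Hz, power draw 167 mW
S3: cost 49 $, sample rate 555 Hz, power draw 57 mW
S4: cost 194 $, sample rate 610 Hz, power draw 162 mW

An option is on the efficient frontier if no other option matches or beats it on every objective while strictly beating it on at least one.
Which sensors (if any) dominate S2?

S3: cost 49≤76, sample rate 555≥29, power draw 57≤167 — dominates S2.
Others (S1, S4) are each worse than S2 on at least one objective.

S3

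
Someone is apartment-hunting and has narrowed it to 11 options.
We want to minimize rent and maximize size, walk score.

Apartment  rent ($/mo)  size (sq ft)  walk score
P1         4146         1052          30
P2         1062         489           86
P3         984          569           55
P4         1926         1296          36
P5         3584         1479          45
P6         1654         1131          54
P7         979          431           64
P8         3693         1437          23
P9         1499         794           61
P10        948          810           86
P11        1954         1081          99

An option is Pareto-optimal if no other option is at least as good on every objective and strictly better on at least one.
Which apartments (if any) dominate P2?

P10

P10: rent 948≤1062, size 810≥489, walk score 86≥86 — dominates P2.
Others (P1, P3, P4, P5, P6, P7, P8, P9, P11) are each worse than P2 on at least one objective.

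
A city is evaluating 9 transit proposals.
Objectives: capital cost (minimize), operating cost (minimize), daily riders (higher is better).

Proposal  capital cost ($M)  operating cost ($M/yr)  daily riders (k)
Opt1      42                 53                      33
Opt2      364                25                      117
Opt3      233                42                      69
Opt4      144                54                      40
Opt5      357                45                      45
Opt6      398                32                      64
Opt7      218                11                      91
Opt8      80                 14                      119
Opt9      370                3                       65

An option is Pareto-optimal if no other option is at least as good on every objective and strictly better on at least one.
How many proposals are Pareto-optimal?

Opt1: not dominated (best capital cost).
Opt2: dominated by Opt8 (capital cost 80≤364, operating cost 14≤25, daily riders 119≥117).
Opt3: dominated by Opt7 (capital cost 218≤233, operating cost 11≤42, daily riders 91≥69).
Opt4: dominated by Opt8 (capital cost 80≤144, operating cost 14≤54, daily riders 119≥40).
Opt5: dominated by Opt3 (capital cost 233≤357, operating cost 42≤45, daily riders 69≥45).
Opt6: dominated by Opt2 (capital cost 364≤398, operating cost 25≤32, daily riders 117≥64).
Opt7: not dominated.
Opt8: not dominated (best daily riders).
Opt9: not dominated (best operating cost).
Pareto-optimal: Opt1, Opt7, Opt8, Opt9 → 4.

4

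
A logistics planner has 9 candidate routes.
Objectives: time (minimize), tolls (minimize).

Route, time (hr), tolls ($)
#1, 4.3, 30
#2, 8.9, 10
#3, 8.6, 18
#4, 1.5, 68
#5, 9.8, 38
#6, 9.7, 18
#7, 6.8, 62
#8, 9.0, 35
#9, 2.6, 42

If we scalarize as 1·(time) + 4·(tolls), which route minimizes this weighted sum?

#1: 1·4.3 + 4·30 = 124.3
#2: 1·8.9 + 4·10 = 48.9
#3: 1·8.6 + 4·18 = 80.6
#4: 1·1.5 + 4·68 = 273.5
#5: 1·9.8 + 4·38 = 161.8
#6: 1·9.7 + 4·18 = 81.7
#7: 1·6.8 + 4·62 = 254.8
#8: 1·9.0 + 4·35 = 149.0
#9: 1·2.6 + 4·42 = 170.6
Lowest: #2 at 48.9.

#2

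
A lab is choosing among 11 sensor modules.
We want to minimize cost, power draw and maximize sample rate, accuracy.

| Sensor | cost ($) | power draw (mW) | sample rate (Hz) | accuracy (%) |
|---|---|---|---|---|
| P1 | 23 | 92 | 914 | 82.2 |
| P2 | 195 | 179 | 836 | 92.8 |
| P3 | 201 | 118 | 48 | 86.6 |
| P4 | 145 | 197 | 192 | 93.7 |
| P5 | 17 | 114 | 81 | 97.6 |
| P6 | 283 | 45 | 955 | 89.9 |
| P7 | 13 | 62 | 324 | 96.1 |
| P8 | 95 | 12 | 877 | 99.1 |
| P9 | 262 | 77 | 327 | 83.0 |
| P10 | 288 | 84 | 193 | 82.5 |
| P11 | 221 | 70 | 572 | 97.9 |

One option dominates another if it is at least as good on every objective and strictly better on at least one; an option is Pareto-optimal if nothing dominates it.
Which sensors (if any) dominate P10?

P6, P7, P8, P9, P11

P6: cost 283≤288, power draw 45≤84, sample rate 955≥193, accuracy 89.9≥82.5 — dominates P10.
P7: cost 13≤288, power draw 62≤84, sample rate 324≥193, accuracy 96.1≥82.5 — dominates P10.
P8: cost 95≤288, power draw 12≤84, sample rate 877≥193, accuracy 99.1≥82.5 — dominates P10.
P9: cost 262≤288, power draw 77≤84, sample rate 327≥193, accuracy 83.0≥82.5 — dominates P10.
P11: cost 221≤288, power draw 70≤84, sample rate 572≥193, accuracy 97.9≥82.5 — dominates P10.
Others (P1, P2, P3, P4, P5) are each worse than P10 on at least one objective.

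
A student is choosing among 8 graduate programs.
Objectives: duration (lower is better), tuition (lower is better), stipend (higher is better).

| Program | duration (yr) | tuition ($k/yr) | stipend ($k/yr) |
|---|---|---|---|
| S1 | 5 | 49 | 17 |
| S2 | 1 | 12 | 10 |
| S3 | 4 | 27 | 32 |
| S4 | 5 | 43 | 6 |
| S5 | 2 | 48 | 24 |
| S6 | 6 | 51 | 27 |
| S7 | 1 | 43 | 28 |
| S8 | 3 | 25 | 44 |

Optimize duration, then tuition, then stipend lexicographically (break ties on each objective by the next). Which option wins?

S2

First minimize duration: best is 1, kept {S2, S7}.
Then minimize tuition: best is 12, kept {S2}.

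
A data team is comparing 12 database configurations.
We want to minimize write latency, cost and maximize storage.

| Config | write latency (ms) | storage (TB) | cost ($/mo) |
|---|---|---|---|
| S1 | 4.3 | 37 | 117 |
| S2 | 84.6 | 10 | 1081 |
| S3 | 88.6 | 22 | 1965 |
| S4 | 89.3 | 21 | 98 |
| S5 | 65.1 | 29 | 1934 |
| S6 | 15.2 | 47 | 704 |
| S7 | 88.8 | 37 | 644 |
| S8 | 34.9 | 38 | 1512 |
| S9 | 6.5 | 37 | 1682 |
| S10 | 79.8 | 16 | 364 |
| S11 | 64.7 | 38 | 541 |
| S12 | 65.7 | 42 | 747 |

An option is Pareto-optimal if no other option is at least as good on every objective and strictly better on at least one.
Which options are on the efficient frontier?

S1, S4, S6, S11

S1: not dominated (best write latency).
S2: dominated by S1 (write latency 4.3≤84.6, storage 37≥10, cost 117≤1081).
S3: dominated by S1 (write latency 4.3≤88.6, storage 37≥22, cost 117≤1965).
S4: not dominated (best cost).
S5: dominated by S1 (write latency 4.3≤65.1, storage 37≥29, cost 117≤1934).
S6: not dominated (best storage).
S7: dominated by S1 (write latency 4.3≤88.8, storage 37≥37, cost 117≤644).
S8: dominated by S6 (write latency 15.2≤34.9, storage 47≥38, cost 704≤1512).
S9: dominated by S1 (write latency 4.3≤6.5, storage 37≥37, cost 117≤1682).
S10: dominated by S1 (write latency 4.3≤79.8, storage 37≥16, cost 117≤364).
S11: not dominated.
S12: dominated by S6 (write latency 15.2≤65.7, storage 47≥42, cost 704≤747).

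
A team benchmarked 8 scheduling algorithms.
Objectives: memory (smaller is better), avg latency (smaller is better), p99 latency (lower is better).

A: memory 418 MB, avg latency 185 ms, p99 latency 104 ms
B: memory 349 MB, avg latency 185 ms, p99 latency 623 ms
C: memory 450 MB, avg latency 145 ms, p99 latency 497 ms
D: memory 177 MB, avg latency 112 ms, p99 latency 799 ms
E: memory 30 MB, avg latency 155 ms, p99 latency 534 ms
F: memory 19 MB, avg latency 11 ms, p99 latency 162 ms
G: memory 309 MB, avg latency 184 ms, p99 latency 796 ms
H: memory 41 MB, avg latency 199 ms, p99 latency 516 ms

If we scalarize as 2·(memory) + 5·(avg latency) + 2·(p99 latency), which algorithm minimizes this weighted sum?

F

A: 2·418 + 5·185 + 2·104 = 1969
B: 2·349 + 5·185 + 2·623 = 2869
C: 2·450 + 5·145 + 2·497 = 2619
D: 2·177 + 5·112 + 2·799 = 2512
E: 2·30 + 5·155 + 2·534 = 1903
F: 2·19 + 5·11 + 2·162 = 417
G: 2·309 + 5·184 + 2·796 = 3130
H: 2·41 + 5·199 + 2·516 = 2109
Lowest: F at 417.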